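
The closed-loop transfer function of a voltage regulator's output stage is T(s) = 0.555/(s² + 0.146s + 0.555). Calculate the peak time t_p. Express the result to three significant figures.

Matching coefficients with s² + 2ζω_n s + ω_n² gives ω_n² = 0.555 ⇒ ω_n = 0.745 rad/s, and ζ = 0.146/(2ω_n) = 0.0980.
ω_d = 0.745·√(1 − 0.0980²) = 0.741 rad/s. Then t_p = π/ω_d = 4.24 s.

t_p ≈ 4.24 s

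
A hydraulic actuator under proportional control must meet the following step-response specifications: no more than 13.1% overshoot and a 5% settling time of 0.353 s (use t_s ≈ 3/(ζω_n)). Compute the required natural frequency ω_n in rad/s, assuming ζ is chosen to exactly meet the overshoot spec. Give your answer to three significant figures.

ω_n ≈ 15.6 rad/s

ζ = −ln(OS)/√(π² + (ln OS)²). With OS = 0.131, ln OS = −2.033 and ζ = 2.033/3.742 = 0.543.
Then ω_n = 3/(ζ t_s) = 3/(0.543 × 0.353) = 15.6 rad/s.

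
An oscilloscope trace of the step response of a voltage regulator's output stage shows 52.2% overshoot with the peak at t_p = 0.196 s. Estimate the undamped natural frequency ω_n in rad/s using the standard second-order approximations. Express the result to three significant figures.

ω_n ≈ 16.4 rad/s

The overshoot fixes ζ = −ln(OS)/√(π²+ln²(OS)) = 0.203.
From t_p = π/ω_d, ω_d = π/0.196 = 16.0 rad/s, so ω_n = ω_d/√(1−ζ²) = 16.4 rad/s.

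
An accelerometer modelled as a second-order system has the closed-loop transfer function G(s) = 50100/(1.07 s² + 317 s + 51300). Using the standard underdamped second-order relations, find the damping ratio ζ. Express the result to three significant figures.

ζ ≈ 0.677

Dividing through by 1.07: denominator becomes s² + 296.3 s + 47940.
So ω_n = √47940 = 219 rad/s and ζ = 296.3/(2·219) = 0.677.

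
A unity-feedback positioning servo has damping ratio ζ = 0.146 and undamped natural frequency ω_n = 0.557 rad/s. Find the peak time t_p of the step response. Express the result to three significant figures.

t_p ≈ 5.70 s

The damped frequency is ω_d = ω_n√(1−ζ²) = 0.557·√(1−0.0213) = 0.551 rad/s.
Peak time t_p = π/ω_d = π/0.551 = 5.70 s.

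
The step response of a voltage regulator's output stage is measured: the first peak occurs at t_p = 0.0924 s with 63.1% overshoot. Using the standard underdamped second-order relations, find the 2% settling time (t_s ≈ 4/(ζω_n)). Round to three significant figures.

t_s ≈ 0.803 s

ζ from %OS: ζ = |ln 0.631|/√(π²+ln²0.631) = 0.145.
t_p = π/ω_d ⇒ ω_d = 34.0 rad/s; then ω_n = ω_d/√(1−ζ²) = 34.4 rad/s.
t_s ≈ 4/(ζω_n) = 4/(0.145·34.4) = 0.803 s.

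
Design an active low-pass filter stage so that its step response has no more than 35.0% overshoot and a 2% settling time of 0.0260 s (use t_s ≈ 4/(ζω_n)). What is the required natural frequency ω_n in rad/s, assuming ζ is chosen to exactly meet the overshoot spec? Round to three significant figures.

ζ = −ln(OS)/√(π² + (ln OS)²). With OS = 0.350, ln OS = −1.050 and ζ = 1.050/3.312 = 0.317.
From t_s ≈ 4/(ζω_n): ω_n = 4/(ζ·t_s) = 4/(0.317·0.0260) = 485 rad/s.

ω_n ≈ 485 rad/s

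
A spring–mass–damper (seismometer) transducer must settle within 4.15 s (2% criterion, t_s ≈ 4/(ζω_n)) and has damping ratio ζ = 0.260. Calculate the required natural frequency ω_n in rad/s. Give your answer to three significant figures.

ω_n ≈ 3.71 rad/s

Rearranging t_s ≈ 4/(ζω_n) gives ω_n = 4/(ζ·t_s) = 4/(0.260 × 4.15) = 3.71 rad/s.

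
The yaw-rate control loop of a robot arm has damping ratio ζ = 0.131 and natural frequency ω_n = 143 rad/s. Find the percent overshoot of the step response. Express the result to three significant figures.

%OS ≈ 66.0%

For an underdamped second-order system, %OS = 100·exp(−πζ/√(1−ζ²)).
πζ/√(1−ζ²) = π·0.131/√(1−0.0172) = 0.4151, so %OS = 100·e^(−0.4151) = 66.0%.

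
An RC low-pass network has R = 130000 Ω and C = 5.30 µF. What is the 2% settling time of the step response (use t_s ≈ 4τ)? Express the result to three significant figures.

τ = RC = 130000 × 5.30 µF = 0.689 s.
t_s ≈ 4τ = 2.76 s.

t_s ≈ 2.76 s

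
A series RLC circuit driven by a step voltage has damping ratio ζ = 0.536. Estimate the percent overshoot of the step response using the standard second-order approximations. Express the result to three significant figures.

For an underdamped second-order system, %OS = 100·exp(−πζ/√(1−ζ²)).
πζ/√(1−ζ²) = π·0.536/√(1−0.287) = 1.995, so %OS = 100·e^(−1.995) = 13.6%.

%OS ≈ 13.6%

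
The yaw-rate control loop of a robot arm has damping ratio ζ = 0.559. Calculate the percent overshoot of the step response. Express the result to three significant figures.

%OS ≈ 12.0%

For an underdamped second-order system, %OS = 100·exp(−πζ/√(1−ζ²)).
πζ/√(1−ζ²) = π·0.559/√(1−0.312) = 2.118, so %OS = 100·e^(−2.118) = 12.0%.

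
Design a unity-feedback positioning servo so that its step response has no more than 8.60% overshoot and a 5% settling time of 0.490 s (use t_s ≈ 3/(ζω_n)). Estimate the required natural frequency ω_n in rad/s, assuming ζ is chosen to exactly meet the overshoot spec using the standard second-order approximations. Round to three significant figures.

ω_n ≈ 9.95 rad/s

From %OS = 100·exp(−πζ/√(1−ζ²)), invert to get ζ = −ln(OS)/√(π² + ln²(OS)) with OS = 0.0860.
−ln 0.0860 = 2.453, so ζ = 2.453/√(π² + 6.019) = 0.615.
Then ω_n = 3/(ζ t_s) = 3/(0.615 × 0.490) = 9.95 rad/s.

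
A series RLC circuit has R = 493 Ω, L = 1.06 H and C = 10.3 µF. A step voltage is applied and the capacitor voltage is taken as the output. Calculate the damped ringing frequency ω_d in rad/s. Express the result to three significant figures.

ω_d ≈ 194 rad/s

For a series RLC circuit (capacitor voltage as output), ω_n = 1/√(LC) = 1/√(1.06 H · 10.3 µF) = 303 rad/s.
ζ = (R/2)·√(C/L) = (493/2)·√(10.3 µF/1.06 H) = 0.768.
The damped frequency ω_d = ω_n√(1−ζ²) = 194 rad/s.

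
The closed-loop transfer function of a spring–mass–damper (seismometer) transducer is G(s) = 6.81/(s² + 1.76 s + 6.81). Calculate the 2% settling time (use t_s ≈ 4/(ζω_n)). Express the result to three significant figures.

t_s ≈ 4.55 s

Matching coefficients with s² + 2ζω_n s + ω_n² gives ω_n² = 6.81 ⇒ ω_n = 2.61 rad/s, and ζ = 1.76/(2ω_n) = 0.337.
t_s ≈ 4/(ζω_n) = 4/(0.337·2.61) = 4.55 s.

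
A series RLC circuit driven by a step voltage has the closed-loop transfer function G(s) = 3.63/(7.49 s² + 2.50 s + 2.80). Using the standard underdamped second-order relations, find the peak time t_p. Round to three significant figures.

t_p ≈ 5.34 s

Dividing through by 7.49: denominator becomes s² + 0.3338 s + 0.3738.
So ω_n = √0.3738 = 0.611 rad/s and ζ = 0.3338/(2·0.611) = 0.273.
ω_d = ω_n√(1−ζ²) = 0.588 rad/s. t_p = π/ω_d = 5.34 s.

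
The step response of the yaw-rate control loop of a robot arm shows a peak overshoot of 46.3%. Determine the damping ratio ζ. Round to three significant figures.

From %OS = 100·exp(−πζ/√(1−ζ²)), invert to get ζ = −ln(OS)/√(π² + ln²(OS)) with OS = 0.463.
−ln 0.463 = 0.7700, so ζ = 0.7700/√(π² + 0.5929) = 0.238.

ζ ≈ 0.238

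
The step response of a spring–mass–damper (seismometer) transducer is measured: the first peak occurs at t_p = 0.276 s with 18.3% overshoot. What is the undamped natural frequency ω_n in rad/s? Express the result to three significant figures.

From the overshoot, ζ = −ln(OS)/√(π²+ln²(OS)) = 0.476.
t_p = π/ω_d ⇒ ω_d = 11.4 rad/s; then ω_n = ω_d/√(1−ζ²) = 12.9 rad/s.

ω_n ≈ 12.9 rad/s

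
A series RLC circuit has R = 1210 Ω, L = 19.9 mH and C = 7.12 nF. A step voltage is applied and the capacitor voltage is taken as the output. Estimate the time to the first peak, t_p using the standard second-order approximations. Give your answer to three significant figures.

t_p ≈ 0.0000401 s

For a series RLC circuit (capacitor voltage as output), ω_n = 1/√(LC) = 1/√(19.9 mH · 7.12 nF) = 84000 rad/s.
ζ = (R/2)·√(C/L) = (1210/2)·√(7.12 nF/19.9 mH) = 0.362.
ω_d = ω_n√(1−ζ²) = 78300 rad/s. t_p = π/ω_d = 0.0000401 s.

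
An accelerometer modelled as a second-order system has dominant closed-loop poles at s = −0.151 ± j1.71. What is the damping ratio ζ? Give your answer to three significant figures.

|pole| = ω_n = √(0.151² + 1.71²) = 1.72 rad/s; ζ = cos θ = σ/ω_n = 0.0880.

ζ ≈ 0.0880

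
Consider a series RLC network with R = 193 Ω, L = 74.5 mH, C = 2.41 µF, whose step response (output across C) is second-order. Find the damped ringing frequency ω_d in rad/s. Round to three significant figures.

ω_d ≈ 1970 rad/s

For a series RLC circuit (capacitor voltage as output), ω_n = 1/√(LC) = 1/√(74.5 mH · 2.41 µF) = 2360 rad/s.
ζ = (R/2)·√(C/L) = (193/2)·√(2.41 µF/74.5 mH) = 0.549.
The damped frequency ω_d = ω_n√(1−ζ²) = 1970 rad/s.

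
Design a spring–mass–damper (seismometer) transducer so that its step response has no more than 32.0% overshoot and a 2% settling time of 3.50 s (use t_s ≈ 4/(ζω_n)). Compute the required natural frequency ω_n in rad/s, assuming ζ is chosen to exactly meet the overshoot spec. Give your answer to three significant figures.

ω_n ≈ 3.35 rad/s

From %OS = 100·exp(−πζ/√(1−ζ²)), invert to get ζ = −ln(OS)/√(π² + ln²(OS)) with OS = 0.320.
−ln 0.320 = 1.139, so ζ = 1.139/√(π² + 1.298) = 0.341.
From t_s ≈ 4/(ζω_n): ω_n = 4/(ζ·t_s) = 4/(0.341·3.50) = 3.35 rad/s.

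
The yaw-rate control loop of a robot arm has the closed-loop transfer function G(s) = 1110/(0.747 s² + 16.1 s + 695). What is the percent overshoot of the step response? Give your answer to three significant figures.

%OS ≈ 30.5%

Dividing through by 0.747: denominator becomes s² + 21.55 s + 930.4.
So ω_n = √930.4 = 30.5 rad/s and ζ = 21.55/(2·30.5) = 0.353.
%OS = 100·exp(−πζ/√(1−ζ²)) = 30.5%.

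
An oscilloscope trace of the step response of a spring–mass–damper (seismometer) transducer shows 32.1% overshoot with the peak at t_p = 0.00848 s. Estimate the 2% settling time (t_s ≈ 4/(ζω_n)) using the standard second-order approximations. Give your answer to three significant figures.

The overshoot fixes ζ = −ln(OS)/√(π²+ln²(OS)) = 0.340.
From t_p = π/ω_d, ω_d = π/0.00848 = 370 rad/s, so ω_n = ω_d/√(1−ζ²) = 394 rad/s.
t_s ≈ 4/(ζω_n) = 4/(0.340·394) = 0.0299 s.

t_s ≈ 0.0299 s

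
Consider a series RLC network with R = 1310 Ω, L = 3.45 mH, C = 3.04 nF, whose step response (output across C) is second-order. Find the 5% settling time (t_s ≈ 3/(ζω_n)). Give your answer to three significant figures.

For a series RLC circuit (capacitor voltage as output), ω_n = 1/√(LC) = 1/√(3.45 mH · 3.04 nF) = 309000 rad/s.
ζ = (R/2)·√(C/L) = (1310/2)·√(3.04 nF/3.45 mH) = 0.615.
t_s ≈ 3/(ζω_n) = 0.0000158 s.

t_s ≈ 0.0000158 s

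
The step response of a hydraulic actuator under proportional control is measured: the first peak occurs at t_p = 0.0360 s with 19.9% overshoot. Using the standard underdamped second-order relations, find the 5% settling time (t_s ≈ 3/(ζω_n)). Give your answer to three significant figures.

t_s ≈ 0.0669 s

From the overshoot, ζ = −ln(OS)/√(π²+ln²(OS)) = 0.457.
From t_p = π/ω_d, ω_d = π/0.0360 = 87.3 rad/s, so ω_n = ω_d/√(1−ζ²) = 98.1 rad/s.
t_s ≈ 3/(ζω_n) = 3/(0.457·98.1) = 0.0669 s.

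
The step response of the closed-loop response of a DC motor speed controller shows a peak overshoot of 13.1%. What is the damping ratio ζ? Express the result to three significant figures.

Inverting the overshoot relation: ζ = |ln 0.131|/√(π² + ln²0.131) = 0.543.

ζ ≈ 0.543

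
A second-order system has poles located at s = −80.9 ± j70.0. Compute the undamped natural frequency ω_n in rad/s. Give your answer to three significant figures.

ω_n ≈ 107 rad/s

The poles are at −σ ± jω_d with σ = 80.9 and ω_d = 70.0, so ω_n = √(σ²+ω_d²) = 107 rad/s and ζ = σ/ω_n = 0.756.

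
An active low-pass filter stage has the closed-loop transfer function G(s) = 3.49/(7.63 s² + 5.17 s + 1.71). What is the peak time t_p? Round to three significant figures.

t_p ≈ 9.50 s

Dividing through by 7.63: denominator becomes s² + 0.6776 s + 0.2241.
So ω_n = √0.2241 = 0.473 rad/s and ζ = 0.6776/(2·0.473) = 0.716.
ω_d = 0.473·√(1 − 0.716²) = 0.331 rad/s. t_p = π/ω_d = 9.50 s.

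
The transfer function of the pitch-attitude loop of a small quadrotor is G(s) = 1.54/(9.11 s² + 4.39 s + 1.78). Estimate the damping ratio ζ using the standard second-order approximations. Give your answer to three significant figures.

ζ ≈ 0.545

Dividing through by 9.11: denominator becomes s² + 0.4819 s + 0.1954.
So ω_n = √0.1954 = 0.442 rad/s and ζ = 0.4819/(2·0.442) = 0.545.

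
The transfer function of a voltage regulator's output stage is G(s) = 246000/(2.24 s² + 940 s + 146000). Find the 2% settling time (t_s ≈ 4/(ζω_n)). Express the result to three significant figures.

t_s ≈ 0.0191 s

Dividing through by 2.24: denominator becomes s² + 419.6 s + 65180.
So ω_n = √65180 = 255 rad/s and ζ = 419.6/(2·255) = 0.822.
t_s ≈ 4/(ζω_n) = 0.0191 s.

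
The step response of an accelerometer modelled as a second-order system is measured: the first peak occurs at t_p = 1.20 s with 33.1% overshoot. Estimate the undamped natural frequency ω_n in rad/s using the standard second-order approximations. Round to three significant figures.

ζ from %OS: ζ = |ln 0.331|/√(π²+ln²0.331) = 0.332.
t_p = π/ω_d ⇒ ω_d = 2.62 rad/s; then ω_n = ω_d/√(1−ζ²) = 2.78 rad/s.

ω_n ≈ 2.78 rad/s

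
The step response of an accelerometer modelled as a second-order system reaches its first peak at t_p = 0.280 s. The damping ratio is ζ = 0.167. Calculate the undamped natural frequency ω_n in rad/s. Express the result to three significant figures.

ω_n ≈ 11.4 rad/s

Peak time t_p = π/ω_d, so ω_d = π/t_p = π/0.280 = 11.2 rad/s.
ω_n = ω_d/√(1−ζ²) = 11.2/√0.972 = 11.4 rad/s.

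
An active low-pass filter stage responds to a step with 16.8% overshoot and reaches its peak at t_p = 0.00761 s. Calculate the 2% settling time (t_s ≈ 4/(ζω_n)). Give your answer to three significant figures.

ζ from %OS: ζ = |ln 0.168|/√(π²+ln²0.168) = 0.494.
t_p = π/ω_d ⇒ ω_d = 413 rad/s; then ω_n = ω_d/√(1−ζ²) = 475 rad/s.
t_s ≈ 4/(ζω_n) = 4/(0.494·475) = 0.0171 s.

t_s ≈ 0.0171 s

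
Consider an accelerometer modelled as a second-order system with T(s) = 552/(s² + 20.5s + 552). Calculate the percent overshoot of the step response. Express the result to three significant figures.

Comparing the denominator to s² + 2ζω_n s + ω_n²: ω_n = √552 = 23.5 rad/s, and 2ζω_n = 20.5 so ζ = 20.5/(2·23.5) = 0.436.
%OS = 100 e^{−πζ/√(1−ζ²)} with ζ = 0.436 gives 21.8%.

%OS ≈ 21.8%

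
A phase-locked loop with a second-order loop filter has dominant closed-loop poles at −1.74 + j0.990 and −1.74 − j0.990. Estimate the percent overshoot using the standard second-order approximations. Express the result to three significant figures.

%OS ≈ 0.400%

With σ = 1.74, ω_d = 0.990: ω_n = √(σ²+ω_d²) = 2.00 rad/s, ζ = σ/ω_n = 0.869.
%OS = 100·exp(−πζ/√(1−ζ²)) = 0.400%.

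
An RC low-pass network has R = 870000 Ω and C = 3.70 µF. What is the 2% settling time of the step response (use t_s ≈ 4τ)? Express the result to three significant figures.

τ = RC = 870000 × 3.70 µF = 3.22 s.
t_s ≈ 4τ = 12.9 s.

t_s ≈ 12.9 s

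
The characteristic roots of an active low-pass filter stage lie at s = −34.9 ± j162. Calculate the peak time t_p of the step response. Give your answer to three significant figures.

t_p ≈ 0.0194 s

t_p = π/ω_d with ω_d = 162 (the imaginary part), so t_p = 0.0194 s.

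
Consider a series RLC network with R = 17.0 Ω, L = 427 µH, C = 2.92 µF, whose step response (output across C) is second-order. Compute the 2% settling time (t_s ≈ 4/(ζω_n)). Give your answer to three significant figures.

t_s ≈ 0.000201 s

For a series RLC circuit (capacitor voltage as output), ω_n = 1/√(LC) = 1/√(427 µH · 2.92 µF) = 28300 rad/s.
ζ = (R/2)·√(C/L) = (17.0/2)·√(2.92 µF/427 µH) = 0.703.
t_s ≈ 4/(ζω_n) = 0.000201 s.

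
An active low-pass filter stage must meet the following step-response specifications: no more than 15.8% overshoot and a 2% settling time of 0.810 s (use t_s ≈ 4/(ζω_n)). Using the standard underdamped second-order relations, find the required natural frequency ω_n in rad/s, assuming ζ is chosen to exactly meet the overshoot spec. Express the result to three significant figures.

ζ = −ln(OS)/√(π² + (ln OS)²). With OS = 0.158, ln OS = −1.845 and ζ = 1.845/3.643 = 0.506.
Then ω_n = 4/(ζ t_s) = 4/(0.506 × 0.810) = 9.75 rad/s.

ω_n ≈ 9.75 rad/s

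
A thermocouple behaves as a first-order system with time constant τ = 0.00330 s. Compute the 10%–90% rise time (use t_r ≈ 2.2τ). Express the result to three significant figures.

t_r ≈ 0.00726 s

t_r ≈ 2.2τ = 0.00726 s.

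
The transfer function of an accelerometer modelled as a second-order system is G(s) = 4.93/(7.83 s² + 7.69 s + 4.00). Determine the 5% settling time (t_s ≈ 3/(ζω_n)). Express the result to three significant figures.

t_s ≈ 6.11 s

Dividing through by 7.83: denominator becomes s² + 0.9821 s + 0.5109.
So ω_n = √0.5109 = 0.715 rad/s and ζ = 0.9821/(2·0.715) = 0.687.
t_s ≈ 3/(ζω_n) = 6.11 s.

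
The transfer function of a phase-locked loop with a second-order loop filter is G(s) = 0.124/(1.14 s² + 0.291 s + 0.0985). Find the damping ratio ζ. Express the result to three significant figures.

ζ ≈ 0.434

Dividing through by 1.14: denominator becomes s² + 0.2553 s + 0.08640.
So ω_n = √0.08640 = 0.294 rad/s and ζ = 0.2553/(2·0.294) = 0.434.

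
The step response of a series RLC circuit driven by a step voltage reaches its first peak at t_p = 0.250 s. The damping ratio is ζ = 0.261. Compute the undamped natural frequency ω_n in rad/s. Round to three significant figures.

ω_n ≈ 13.0 rad/s

Peak time t_p = π/ω_d, so ω_d = π/t_p = π/0.250 = 12.6 rad/s.
ω_n = ω_d/√(1−ζ²) = 12.6/√0.932 = 13.0 rad/s.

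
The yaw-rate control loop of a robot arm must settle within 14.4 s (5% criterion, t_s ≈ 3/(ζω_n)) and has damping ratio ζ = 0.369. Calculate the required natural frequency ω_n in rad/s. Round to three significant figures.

Rearranging t_s ≈ 3/(ζω_n) gives ω_n = 3/(ζ·t_s) = 3/(0.369 × 14.4) = 0.565 rad/s.

ω_n ≈ 0.565 rad/s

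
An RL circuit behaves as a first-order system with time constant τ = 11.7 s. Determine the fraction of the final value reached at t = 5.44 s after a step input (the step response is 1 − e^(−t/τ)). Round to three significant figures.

y(t)/y_∞ = 1 − e^(−t/τ) = 1 − e^(−5.44/11.7) = 1 − e^(−0.465) = 0.372.

y/y_∞ ≈ 0.372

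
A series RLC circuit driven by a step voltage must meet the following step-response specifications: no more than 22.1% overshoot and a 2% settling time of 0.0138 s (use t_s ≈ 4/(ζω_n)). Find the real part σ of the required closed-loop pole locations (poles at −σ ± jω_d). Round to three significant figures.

The settling-time spec alone fixes σ = ζω_n = 4/t_s = 4/0.0138 = 290.
(Overshoot then fixes ζ = 0.433 and hence ω_d = σ·√(1−ζ²)/ζ = 603 rad/s.)

σ ≈ 290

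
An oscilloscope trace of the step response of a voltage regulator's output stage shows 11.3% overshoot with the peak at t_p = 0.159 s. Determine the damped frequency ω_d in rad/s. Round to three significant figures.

t_p = π/ω_d, so ω_d = π/0.159 = 19.8 rad/s.

ω_d ≈ 19.8 rad/s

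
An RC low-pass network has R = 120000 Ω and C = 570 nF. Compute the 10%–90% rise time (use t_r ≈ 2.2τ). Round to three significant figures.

τ = RC = 120000 × 570 nF = 0.0684 s.
t_r ≈ 2.2τ = 0.150 s.

t_r ≈ 0.150 s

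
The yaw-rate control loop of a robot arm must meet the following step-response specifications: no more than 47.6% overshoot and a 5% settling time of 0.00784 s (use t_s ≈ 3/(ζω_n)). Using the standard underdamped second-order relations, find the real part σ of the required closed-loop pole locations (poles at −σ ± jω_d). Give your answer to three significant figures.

The settling-time spec alone fixes σ = ζω_n = 3/t_s = 3/0.00784 = 383.
(Overshoot then fixes ζ = 0.230 and hence ω_d = σ·√(1−ζ²)/ζ = 1620 rad/s.)

σ ≈ 383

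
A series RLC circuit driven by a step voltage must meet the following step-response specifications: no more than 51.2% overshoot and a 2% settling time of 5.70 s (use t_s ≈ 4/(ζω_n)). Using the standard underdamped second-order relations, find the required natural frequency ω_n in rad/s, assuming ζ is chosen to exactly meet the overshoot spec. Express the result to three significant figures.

Inverting the overshoot relation: ζ = |ln 0.512|/√(π² + ln²0.512) = 0.208.
From t_s ≈ 4/(ζω_n): ω_n = 4/(ζ·t_s) = 4/(0.208·5.70) = 3.37 rad/s.

ω_n ≈ 3.37 rad/s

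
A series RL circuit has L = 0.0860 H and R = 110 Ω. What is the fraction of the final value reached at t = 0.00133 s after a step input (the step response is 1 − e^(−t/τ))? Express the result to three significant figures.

y/y_∞ ≈ 0.818

τ = L/R = 0.0860/110 = 0.000782 s.
y(t)/y_∞ = 1 − e^(−t/τ) = 1 − e^(−0.00133/0.000782) = 1 − e^(−1.70) = 0.818.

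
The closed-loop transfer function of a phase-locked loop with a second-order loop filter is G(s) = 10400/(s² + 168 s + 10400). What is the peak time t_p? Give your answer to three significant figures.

Matching coefficients with s² + 2ζω_n s + ω_n² gives ω_n² = 10400 ⇒ ω_n = 102 rad/s, and ζ = 168/(2ω_n) = 0.824.
ω_d = 102·√(1 − 0.824²) = 57.8 rad/s. Then t_p = π/ω_d = 0.0543 s.

t_p ≈ 0.0543 s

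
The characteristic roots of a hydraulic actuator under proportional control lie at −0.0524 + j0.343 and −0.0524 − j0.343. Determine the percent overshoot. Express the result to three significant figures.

|pole| = ω_n = √(0.0524² + 0.343²) = 0.347 rad/s; ζ = cos θ = σ/ω_n = 0.151.
%OS = 100 e^{−πζ/√(1−ζ²)} with ζ = 0.151 gives 61.9%.

%OS ≈ 61.9%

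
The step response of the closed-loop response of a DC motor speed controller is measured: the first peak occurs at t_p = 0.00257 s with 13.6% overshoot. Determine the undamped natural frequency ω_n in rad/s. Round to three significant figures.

ζ from %OS: ζ = |ln 0.136|/√(π²+ln²0.136) = 0.536.
t_p = π/ω_d ⇒ ω_d = 1220 rad/s; then ω_n = ω_d/√(1−ζ²) = 1450 rad/s.

ω_n ≈ 1450 rad/s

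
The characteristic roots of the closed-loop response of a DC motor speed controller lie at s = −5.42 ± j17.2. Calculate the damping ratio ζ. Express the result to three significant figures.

The poles are at −σ ± jω_d with σ = 5.42 and ω_d = 17.2, so ω_n = √(σ²+ω_d²) = 18.0 rad/s and ζ = σ/ω_n = 0.301.

ζ ≈ 0.301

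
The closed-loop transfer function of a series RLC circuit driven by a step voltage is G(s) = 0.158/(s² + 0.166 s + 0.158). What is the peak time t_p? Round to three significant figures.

t_p ≈ 8.08 s

Matching coefficients with s² + 2ζω_n s + ω_n² gives ω_n² = 0.158 ⇒ ω_n = 0.397 rad/s, and ζ = 0.166/(2ω_n) = 0.209.
ω_d = 0.397·√(1 − 0.209²) = 0.389 rad/s. Then t_p = π/ω_d = 8.08 s.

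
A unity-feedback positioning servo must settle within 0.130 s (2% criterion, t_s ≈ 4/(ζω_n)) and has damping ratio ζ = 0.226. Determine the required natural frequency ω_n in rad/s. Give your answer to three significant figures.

ω_n ≈ 136 rad/s

Rearranging t_s ≈ 4/(ζω_n) gives ω_n = 4/(ζ·t_s) = 4/(0.226 × 0.130) = 136 rad/s.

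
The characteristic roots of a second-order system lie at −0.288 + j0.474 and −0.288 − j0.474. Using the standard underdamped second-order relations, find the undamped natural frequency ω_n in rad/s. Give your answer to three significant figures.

ω_n ≈ 0.555 rad/s

|pole| = ω_n = √(0.288² + 0.474²) = 0.555 rad/s; ζ = cos θ = σ/ω_n = 0.519.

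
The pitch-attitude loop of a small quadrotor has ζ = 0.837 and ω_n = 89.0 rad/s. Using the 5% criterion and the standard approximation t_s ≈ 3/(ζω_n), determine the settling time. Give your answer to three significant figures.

t_s ≈ 3/(ζω_n) = 3/(0.837 × 89.0) = 0.0403 s.

t_s ≈ 0.0403 s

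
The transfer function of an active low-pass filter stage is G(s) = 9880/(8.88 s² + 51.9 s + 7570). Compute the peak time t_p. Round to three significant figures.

Dividing through by 8.88: denominator becomes s² + 5.845 s + 852.5.
So ω_n = √852.5 = 29.2 rad/s and ζ = 5.845/(2·29.2) = 0.100.
The damped frequency ω_d = ω_n√(1−ζ²) = 29.1 rad/s. t_p = π/ω_d = 0.108 s.

t_p ≈ 0.108 s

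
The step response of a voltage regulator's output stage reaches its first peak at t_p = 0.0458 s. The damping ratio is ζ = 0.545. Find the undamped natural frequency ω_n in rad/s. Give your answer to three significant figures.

Peak time t_p = π/ω_d, so ω_d = π/t_p = π/0.0458 = 68.6 rad/s.
ω_n = ω_d/√(1−ζ²) = 68.6/√0.703 = 81.8 rad/s.

ω_n ≈ 81.8 rad/s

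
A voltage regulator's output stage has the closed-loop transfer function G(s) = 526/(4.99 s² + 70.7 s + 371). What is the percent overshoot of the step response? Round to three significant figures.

Dividing through by 4.99: denominator becomes s² + 14.17 s + 74.35.
So ω_n = √74.35 = 8.62 rad/s and ζ = 14.17/(2·8.62) = 0.822.
%OS = 100·exp(−πζ/√(1−ζ²)) = 1.08%.

%OS ≈ 1.08%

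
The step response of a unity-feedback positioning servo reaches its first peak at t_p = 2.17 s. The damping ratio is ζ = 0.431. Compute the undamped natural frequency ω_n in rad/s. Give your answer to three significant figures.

ω_n ≈ 1.60 rad/s

Peak time t_p = π/ω_d, so ω_d = π/t_p = π/2.17 = 1.45 rad/s.
ω_n = ω_d/√(1−ζ²) = 1.45/√0.814 = 1.60 rad/s.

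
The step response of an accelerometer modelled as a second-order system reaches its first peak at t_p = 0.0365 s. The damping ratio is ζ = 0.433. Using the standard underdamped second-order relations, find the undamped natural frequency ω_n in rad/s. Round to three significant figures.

ω_n ≈ 95.5 rad/s

Peak time t_p = π/ω_d, so ω_d = π/t_p = π/0.0365 = 86.1 rad/s.
ω_n = ω_d/√(1−ζ²) = 86.1/√0.813 = 95.5 rad/s.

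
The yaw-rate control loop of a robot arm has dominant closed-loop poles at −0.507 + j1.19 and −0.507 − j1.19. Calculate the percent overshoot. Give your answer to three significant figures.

%OS ≈ 26.2%

|pole| = ω_n = √(0.507² + 1.19²) = 1.29 rad/s; ζ = cos θ = σ/ω_n = 0.392.
%OS = 100·exp(−πζ/√(1−ζ²)) = 26.2%.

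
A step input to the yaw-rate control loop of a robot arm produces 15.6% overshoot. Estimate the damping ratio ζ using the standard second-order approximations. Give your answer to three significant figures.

ζ = −ln(OS)/√(π² + (ln OS)²). With OS = 0.156, ln OS = −1.858 and ζ = 1.858/3.650 = 0.509.

ζ ≈ 0.509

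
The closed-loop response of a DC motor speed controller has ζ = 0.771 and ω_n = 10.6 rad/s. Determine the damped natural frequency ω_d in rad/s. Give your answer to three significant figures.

ω_d ≈ 6.75 rad/s

ω_d = ω_n√(1−ζ²) = 10.6·√0.406 = 6.75 rad/s.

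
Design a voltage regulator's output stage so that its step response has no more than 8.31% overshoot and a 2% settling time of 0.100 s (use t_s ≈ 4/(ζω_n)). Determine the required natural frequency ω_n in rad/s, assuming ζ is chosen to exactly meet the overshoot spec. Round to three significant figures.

ω_n ≈ 64.4 rad/s

ζ = −ln(OS)/√(π² + (ln OS)²). With OS = 0.0831, ln OS = −2.488 and ζ = 2.488/4.007 = 0.621.
From t_s ≈ 4/(ζω_n): ω_n = 4/(ζ·t_s) = 4/(0.621·0.100) = 64.4 rad/s.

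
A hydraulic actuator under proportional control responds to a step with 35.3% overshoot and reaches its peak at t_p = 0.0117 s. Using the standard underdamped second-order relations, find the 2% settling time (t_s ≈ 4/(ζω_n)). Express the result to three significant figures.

ζ from %OS: ζ = |ln 0.353|/√(π²+ln²0.353) = 0.315.
t_p = π/ω_d ⇒ ω_d = 269 rad/s; then ω_n = ω_d/√(1−ζ²) = 283 rad/s.
t_s ≈ 4/(ζω_n) = 4/(0.315·283) = 0.0449 s.

t_s ≈ 0.0449 s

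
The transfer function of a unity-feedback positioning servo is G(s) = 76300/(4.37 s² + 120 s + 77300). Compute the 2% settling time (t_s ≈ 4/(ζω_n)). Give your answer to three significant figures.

t_s ≈ 0.291 s

Dividing through by 4.37: denominator becomes s² + 27.46 s + 17690.
So ω_n = √17690 = 133 rad/s and ζ = 27.46/(2·133) = 0.103.
t_s ≈ 4/(ζω_n) = 0.291 s.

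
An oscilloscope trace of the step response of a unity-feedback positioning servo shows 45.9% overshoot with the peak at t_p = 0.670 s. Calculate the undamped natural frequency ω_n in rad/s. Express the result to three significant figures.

ω_n ≈ 4.83 rad/s

The overshoot fixes ζ = −ln(OS)/√(π²+ln²(OS)) = 0.241.
From t_p = π/ω_d, ω_d = π/0.670 = 4.69 rad/s, so ω_n = ω_d/√(1−ζ²) = 4.83 rad/s.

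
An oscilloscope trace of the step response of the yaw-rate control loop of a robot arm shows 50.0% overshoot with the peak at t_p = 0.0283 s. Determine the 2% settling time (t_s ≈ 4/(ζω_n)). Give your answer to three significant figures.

t_s ≈ 0.163 s

ζ from %OS: ζ = |ln 0.500|/√(π²+ln²0.500) = 0.215.
t_p = π/ω_d ⇒ ω_d = 111 rad/s; then ω_n = ω_d/√(1−ζ²) = 114 rad/s.
t_s ≈ 4/(ζω_n) = 4/(0.215·114) = 0.163 s.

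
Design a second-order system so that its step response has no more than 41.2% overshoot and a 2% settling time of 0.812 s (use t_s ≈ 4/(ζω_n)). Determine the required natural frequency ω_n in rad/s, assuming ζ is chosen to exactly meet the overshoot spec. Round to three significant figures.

Inverting the overshoot relation: ζ = |ln 0.412|/√(π² + ln²0.412) = 0.272.
Then ω_n = 4/(ζ t_s) = 4/(0.272 × 0.812) = 18.1 rad/s.

ω_n ≈ 18.1 rad/s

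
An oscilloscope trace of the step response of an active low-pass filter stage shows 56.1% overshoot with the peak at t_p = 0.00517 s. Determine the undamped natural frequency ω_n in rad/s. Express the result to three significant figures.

ω_n ≈ 618 rad/s

The overshoot fixes ζ = −ln(OS)/√(π²+ln²(OS)) = 0.181.
t_p = π/ω_d ⇒ ω_d = 608 rad/s; then ω_n = ω_d/√(1−ζ²) = 618 rad/s.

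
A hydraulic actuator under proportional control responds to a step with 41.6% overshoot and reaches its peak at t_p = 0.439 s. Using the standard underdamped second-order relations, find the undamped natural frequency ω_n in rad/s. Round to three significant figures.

ζ from %OS: ζ = |ln 0.416|/√(π²+ln²0.416) = 0.269.
From t_p = π/ω_d, ω_d = π/0.439 = 7.16 rad/s, so ω_n = ω_d/√(1−ζ²) = 7.43 rad/s.

ω_n ≈ 7.43 rad/s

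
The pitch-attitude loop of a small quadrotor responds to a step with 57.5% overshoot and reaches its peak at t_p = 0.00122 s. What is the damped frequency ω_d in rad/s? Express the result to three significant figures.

t_p = π/ω_d, so ω_d = π/0.00122 = 2580 rad/s.

ω_d ≈ 2580 rad/s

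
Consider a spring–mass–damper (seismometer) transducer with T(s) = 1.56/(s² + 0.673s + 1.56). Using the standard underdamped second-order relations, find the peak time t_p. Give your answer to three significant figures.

t_p ≈ 2.61 s

ω_n = √1.56 = 1.25 rad/s; ζ = 0.673/(2·1.25) = 0.269.
ω_d = 1.25·√(1 − 0.269²) = 1.20 rad/s. Then t_p = π/ω_d = 2.61 s.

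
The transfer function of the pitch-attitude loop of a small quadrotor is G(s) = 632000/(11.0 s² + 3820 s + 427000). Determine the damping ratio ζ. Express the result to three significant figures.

ζ ≈ 0.881

Dividing through by 11.0: denominator becomes s² + 347.3 s + 38820.
So ω_n = √38820 = 197 rad/s and ζ = 347.3/(2·197) = 0.881.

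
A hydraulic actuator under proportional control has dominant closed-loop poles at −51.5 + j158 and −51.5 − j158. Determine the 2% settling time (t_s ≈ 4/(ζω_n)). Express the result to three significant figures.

t_s ≈ 0.0777 s

For poles at −σ ± jω_d, ζω_n = σ = 51.5, so t_s ≈ 4/σ = 0.0777 s.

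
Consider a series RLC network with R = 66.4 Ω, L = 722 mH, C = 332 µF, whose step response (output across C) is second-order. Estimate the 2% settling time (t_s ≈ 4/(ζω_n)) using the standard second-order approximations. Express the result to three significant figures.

t_s ≈ 0.0870 s

For a series RLC circuit (capacitor voltage as output), ω_n = 1/√(LC) = 1/√(722 mH · 332 µF) = 64.6 rad/s.
ζ = (R/2)·√(C/L) = (66.4/2)·√(332 µF/722 mH) = 0.712.
t_s ≈ 4/(ζω_n) = 0.0870 s.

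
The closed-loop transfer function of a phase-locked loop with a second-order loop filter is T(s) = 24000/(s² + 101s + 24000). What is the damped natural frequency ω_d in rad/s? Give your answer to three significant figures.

ω_d ≈ 146 rad/s

Matching coefficients with s² + 2ζω_n s + ω_n² gives ω_n² = 24000 ⇒ ω_n = 155 rad/s, and ζ = 101/(2ω_n) = 0.326.
ω_d = ω_n√(1−ζ²) = 146 rad/s.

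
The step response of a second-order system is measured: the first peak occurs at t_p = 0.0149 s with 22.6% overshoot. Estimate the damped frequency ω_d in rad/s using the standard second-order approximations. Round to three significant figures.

ω_d ≈ 211 rad/s

t_p = π/ω_d, so ω_d = π/0.0149 = 211 rad/s.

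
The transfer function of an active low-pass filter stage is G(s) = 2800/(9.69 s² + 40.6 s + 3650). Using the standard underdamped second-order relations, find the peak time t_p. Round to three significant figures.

Dividing through by 9.69: denominator becomes s² + 4.190 s + 376.7.
So ω_n = √376.7 = 19.4 rad/s and ζ = 4.190/(2·19.4) = 0.108.
ω_d = ω_n√(1−ζ²) = 19.3 rad/s. t_p = π/ω_d = 0.163 s.

t_p ≈ 0.163 s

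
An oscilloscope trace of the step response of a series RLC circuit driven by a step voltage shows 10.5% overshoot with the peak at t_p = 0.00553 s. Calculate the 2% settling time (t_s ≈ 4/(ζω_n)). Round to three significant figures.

From the overshoot, ζ = −ln(OS)/√(π²+ln²(OS)) = 0.583.
t_p = π/ω_d ⇒ ω_d = 568 rad/s; then ω_n = ω_d/√(1−ζ²) = 699 rad/s.
t_s ≈ 4/(ζω_n) = 4/(0.583·699) = 0.00981 s.

t_s ≈ 0.00981 s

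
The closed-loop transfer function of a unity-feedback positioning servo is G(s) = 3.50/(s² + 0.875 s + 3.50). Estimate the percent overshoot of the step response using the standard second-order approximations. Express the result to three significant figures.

%OS ≈ 47.0%

Comparing the denominator to s² + 2ζω_n s + ω_n²: ω_n = √3.50 = 1.87 rad/s, and 2ζω_n = 0.875 so ζ = 0.875/(2·1.87) = 0.234.
%OS = 100 e^{−πζ/√(1−ζ²)} with ζ = 0.234 gives 47.0%.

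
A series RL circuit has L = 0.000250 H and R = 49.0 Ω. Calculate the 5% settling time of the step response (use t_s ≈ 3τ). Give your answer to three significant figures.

τ = L/R = 0.000250/49.0 = 0.00000510 s.
t_s ≈ 3τ = 0.0000153 s.

t_s ≈ 0.0000153 s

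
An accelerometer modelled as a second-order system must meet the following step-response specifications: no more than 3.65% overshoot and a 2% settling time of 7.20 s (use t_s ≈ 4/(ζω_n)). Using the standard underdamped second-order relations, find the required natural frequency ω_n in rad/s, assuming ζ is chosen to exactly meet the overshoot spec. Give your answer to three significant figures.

From %OS = 100·exp(−πζ/√(1−ζ²)), invert to get ζ = −ln(OS)/√(π² + ln²(OS)) with OS = 0.0365.
−ln 0.0365 = 3.310, so ζ = 3.310/√(π² + 10.96) = 0.725.
Then ω_n = 4/(ζ t_s) = 4/(0.725 × 7.20) = 0.766 rad/s.

ω_n ≈ 0.766 rad/s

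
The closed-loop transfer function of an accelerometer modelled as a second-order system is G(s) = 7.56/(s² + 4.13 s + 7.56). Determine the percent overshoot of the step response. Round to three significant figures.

Matching coefficients with s² + 2ζω_n s + ω_n² gives ω_n² = 7.56 ⇒ ω_n = 2.75 rad/s, and ζ = 4.13/(2ω_n) = 0.751.
Overshoot: exp(−π·0.751/√(1−0.751²)) = 0.0281, i.e. 2.81%.

%OS ≈ 2.81%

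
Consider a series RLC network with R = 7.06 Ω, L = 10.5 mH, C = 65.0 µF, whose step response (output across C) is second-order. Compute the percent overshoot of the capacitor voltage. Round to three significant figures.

%OS ≈ 40.3%

For a series RLC circuit (capacitor voltage as output), ω_n = 1/√(LC) = 1/√(10.5 mH · 65.0 µF) = 1210 rad/s.
ζ = (R/2)·√(C/L) = (7.06/2)·√(65.0 µF/10.5 mH) = 0.278.
Overshoot: exp(−π·0.278/√(1−0.278²)) = 0.403, i.e. 40.3%.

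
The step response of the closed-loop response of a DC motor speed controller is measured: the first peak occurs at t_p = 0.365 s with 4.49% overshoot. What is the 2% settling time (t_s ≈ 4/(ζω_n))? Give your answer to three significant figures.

ζ from %OS: ζ = |ln 0.0449|/√(π²+ln²0.0449) = 0.703.
t_p = π/ω_d ⇒ ω_d = 8.61 rad/s; then ω_n = ω_d/√(1−ζ²) = 12.1 rad/s.
t_s ≈ 4/(ζω_n) = 4/(0.703·12.1) = 0.470 s.

t_s ≈ 0.470 s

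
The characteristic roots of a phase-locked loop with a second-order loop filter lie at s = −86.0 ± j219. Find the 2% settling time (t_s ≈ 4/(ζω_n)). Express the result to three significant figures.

For poles at −σ ± jω_d, ζω_n = σ = 86.0, so t_s ≈ 4/σ = 0.0465 s.

t_s ≈ 0.0465 s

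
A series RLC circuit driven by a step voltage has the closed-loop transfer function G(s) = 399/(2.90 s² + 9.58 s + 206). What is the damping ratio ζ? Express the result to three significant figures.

Dividing through by 2.90: denominator becomes s² + 3.303 s + 71.03.
So ω_n = √71.03 = 8.43 rad/s and ζ = 3.303/(2·8.43) = 0.196.

ζ ≈ 0.196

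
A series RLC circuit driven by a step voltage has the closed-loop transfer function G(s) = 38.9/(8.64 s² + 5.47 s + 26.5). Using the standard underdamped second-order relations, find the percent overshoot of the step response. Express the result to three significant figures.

%OS ≈ 56.1%

Dividing through by 8.64: denominator becomes s² + 0.6331 s + 3.067.
So ω_n = √3.067 = 1.75 rad/s and ζ = 0.6331/(2·1.75) = 0.181.
Overshoot: exp(−π·0.181/√(1−0.181²)) = 0.561, i.e. 56.1%.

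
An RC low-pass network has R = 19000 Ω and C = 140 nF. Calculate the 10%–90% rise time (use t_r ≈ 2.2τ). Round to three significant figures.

t_r ≈ 0.00585 s

τ = RC = 19000 × 140 nF = 0.00266 s.
t_r ≈ 2.2τ = 0.00585 s.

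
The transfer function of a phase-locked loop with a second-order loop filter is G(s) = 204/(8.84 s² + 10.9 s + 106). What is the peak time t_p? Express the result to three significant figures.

t_p ≈ 0.922 s

Dividing through by 8.84: denominator becomes s² + 1.233 s + 11.99.
So ω_n = √11.99 = 3.46 rad/s and ζ = 1.233/(2·3.46) = 0.178.
ω_d = ω_n√(1−ζ²) = 3.41 rad/s. t_p = π/ω_d = 0.922 s.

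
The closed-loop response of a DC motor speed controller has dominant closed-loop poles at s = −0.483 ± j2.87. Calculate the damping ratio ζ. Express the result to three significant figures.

With σ = 0.483, ω_d = 2.87: ω_n = √(σ²+ω_d²) = 2.91 rad/s, ζ = σ/ω_n = 0.166.

ζ ≈ 0.166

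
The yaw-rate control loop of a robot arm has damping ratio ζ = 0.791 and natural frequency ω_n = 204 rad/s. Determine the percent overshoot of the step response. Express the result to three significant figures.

For an underdamped second-order system, %OS = 100·exp(−πζ/√(1−ζ²)).
πζ/√(1−ζ²) = π·0.791/√(1−0.626) = 4.062, so %OS = 100·e^(−4.062) = 1.72%.

%OS ≈ 1.72%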